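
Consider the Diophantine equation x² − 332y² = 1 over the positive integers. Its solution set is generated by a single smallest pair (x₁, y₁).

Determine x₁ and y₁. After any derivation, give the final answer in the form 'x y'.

13447 738

√332 = [18; 4,1,1,8,1,1,4,36, …], period ℓ=8 (even) → k=7
a_0=18:  p_0=18·1+0=18,  q_0=18·0+1=1
…
a_3=1:  p_3=1·91+73=164,  q_3=1·5+4=9
…
a_6=1:  p_6=1·1567+1403=2970,  q_6=1·86+77=163
a_7=4:  p_7=4·2970+1567=13447,  q_7=4·163+86=738
fundamental: x₁=13447, y₁=738  (since 180821809 − 332·544644 = 1)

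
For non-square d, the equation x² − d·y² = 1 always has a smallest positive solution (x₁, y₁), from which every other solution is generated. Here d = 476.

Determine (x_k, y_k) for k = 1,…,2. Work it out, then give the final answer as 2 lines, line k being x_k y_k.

28799 1320
1658764801 76029360

√476 = [21; 1,4,2,10,2,4,1,42, …], period ℓ=8 (even) → k=7
k=0  a_k=21  p_k/q_k = 21/1
…
k=2  a_k=4  p_k/q_k = 109/5
…
k=6  a_k=4  p_k/q_k = 23541/1079
k=7  a_k=1  p_k/q_k = 28799/1320
→ (28799, 1320).  Check: 28799²=829382401, 476·1320²=829382400, difference 1.
n=2: (28799,1320)∘(28799,1320) = (28799·28799+476·1320·1320, 28799·1320+1320·28799) = (1658764801,76029360)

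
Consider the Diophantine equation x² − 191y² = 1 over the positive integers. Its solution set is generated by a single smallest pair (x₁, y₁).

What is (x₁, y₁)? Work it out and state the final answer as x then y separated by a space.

d=191: √d = [13; 1,4,1,1,3,…,4,1,26] (ℓ=16, even), read p_15/q_15
a_0=13:  p_0=13·1+0=13,  q_0=13·0+1=1
a_1=1:  p_1=1·13+1=14,  q_1=1·1+0=1
…
a_3=1:  p_3=1·69+14=83,  q_3=1·5+1=6
a_4=1:  p_4=1·83+69=152,  q_4=1·6+5=11
…
a_6=2:  p_6=2·539+152=1230,  q_6=2·39+11=89
a_7=2:  p_7=2·1230+539=2999,  q_7=2·89+39=217
…
a_9=2:  p_9=2·40217+2999=83433,  q_9=2·2910+217=6037
a_10=2:  p_10=2·83433+40217=207083,  q_10=2·6037+2910=14984
a_11=3:  p_11=3·207083+83433=704682,  q_11=3·14984+6037=50989
a_12=1:  p_12=1·704682+207083=911765,  q_12=1·50989+14984=65973
a_13=1:  p_13=1·911765+704682=1616447,  q_13=1·65973+50989=116962
a_14=4:  p_14=4·1616447+911765=7377553,  q_14=4·116962+65973=533821
a_15=1:  p_15=1·7377553+1616447=8994000,  q_15=1·533821+116962=650783
→ (8994000, 650783).  Check: 8994000²=80892036000000, 191·650783²=80892035999999, difference 1.

8994000 650783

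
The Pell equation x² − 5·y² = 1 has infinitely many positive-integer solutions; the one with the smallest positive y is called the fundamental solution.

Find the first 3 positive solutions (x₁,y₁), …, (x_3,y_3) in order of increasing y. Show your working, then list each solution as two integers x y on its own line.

9 4
161 72
2889 1292

√5 → a₀=2, period (4); ℓ=1 odd so k=1
k=0  a_k=2  p_k/q_k = 2/1
k=1  a_k=4  p_k/q_k = 9/4
fundamental: x₁=9, y₁=4  (since 81 − 5·16 = 1)
k=2:  x_2 = 9·9+5·4·4 = 161,  y_2 = 9·4+4·9 = 72
k=3:  x_3 = 9·161+5·4·72 = 2889,  y_3 = 9·72+4·161 = 1292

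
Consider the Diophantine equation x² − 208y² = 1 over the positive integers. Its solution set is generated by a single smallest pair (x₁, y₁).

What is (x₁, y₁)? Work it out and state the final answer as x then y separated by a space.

√208 = [14; 2,2,1,2,2,28, …], period ℓ=6 (even) → k=5
k=0  a_k=14  p_k/q_k = 14/1
k=1  a_k=2  p_k/q_k = 29/2
k=2  a_k=2  p_k/q_k = 72/5
k=3  a_k=1  p_k/q_k = 101/7
k=4  a_k=2  p_k/q_k = 274/19
k=5  a_k=2  p_k/q_k = 649/45
→ (649, 45).  Check: 649²=421201, 208·45²=421200, difference 1.

649 45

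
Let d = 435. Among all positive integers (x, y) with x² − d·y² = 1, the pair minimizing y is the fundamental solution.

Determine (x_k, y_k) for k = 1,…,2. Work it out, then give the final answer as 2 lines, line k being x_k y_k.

√435 = [20; 1,5,1,40, …], period ℓ=4 (even) → k=3
a_0=20:  p_0=20·1+0=20,  q_0=20·0+1=1
a_1=1:  p_1=1·20+1=21,  q_1=1·1+0=1
a_2=5:  p_2=5·21+20=125,  q_2=5·1+1=6
a_3=1:  p_3=1·125+21=146,  q_3=1·6+1=7
fundamental: x₁=146, y₁=7  (since 21316 − 435·49 = 1)
n=2: (146,7)∘(146,7) = (146·146+435·7·7, 146·7+7·146) = (42631,2044)

146 7
42631 2044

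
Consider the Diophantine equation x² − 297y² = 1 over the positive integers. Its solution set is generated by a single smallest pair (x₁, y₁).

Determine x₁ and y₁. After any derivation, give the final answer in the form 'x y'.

48599 2820

√297 → a₀=17, period (4,3,1,1,2,1,1,3,4,34); ℓ=10 even so k=9
i=0: a=17 ⇒ p=17, q=1
i=1: a=4 ⇒ p=69, q=4
i=2: a=3 ⇒ p=224, q=13
i=3: a=1 ⇒ p=293, q=17
…
i=5: a=2 ⇒ p=1327, q=77
i=6: a=1 ⇒ p=1844, q=107
i=7: a=1 ⇒ p=3171, q=184
i=8: a=3 ⇒ p=11357, q=659
i=9: a=4 ⇒ p=48599, q=2820
(x₁, y₁) = (48599, 2820);  48599² − 297·2820² = 1 ✓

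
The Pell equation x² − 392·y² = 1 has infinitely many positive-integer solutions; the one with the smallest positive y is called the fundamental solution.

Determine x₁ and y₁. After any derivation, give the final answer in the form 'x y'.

√392 = [19; 1,3,1,38, …], period ℓ=4 (even) → k=3
k=0  a_k=19  p_k/q_k = 19/1
k=1  a_k=1  p_k/q_k = 20/1
k=2  a_k=3  p_k/q_k = 79/4
k=3  a_k=1  p_k/q_k = 99/5
→ (99, 5).  Check: 99²=9801, 392·5²=9800, difference 1.

99 5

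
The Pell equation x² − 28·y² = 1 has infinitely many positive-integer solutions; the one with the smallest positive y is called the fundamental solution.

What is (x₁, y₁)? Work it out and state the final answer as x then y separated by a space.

127 24

d=28: √d = [5; 3,2,3,10] (ℓ=4, even), read p_3/q_3
k=0  a_k=5  p_k/q_k = 5/1
…
k=2  a_k=2  p_k/q_k = 37/7
k=3  a_k=3  p_k/q_k = 127/24
fundamental: x₁=127, y₁=24  (since 16129 − 28·576 = 1)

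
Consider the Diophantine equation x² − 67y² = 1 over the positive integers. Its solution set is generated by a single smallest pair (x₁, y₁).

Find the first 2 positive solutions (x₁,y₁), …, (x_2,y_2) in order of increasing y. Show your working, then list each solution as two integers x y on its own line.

48842 5967
4771081927 582880428

√67 = [8; 5,2,1,1,7,1,1,2,5,16, …], period ℓ=10 (even) → k=9
k=0  a_k=8  p_k/q_k = 8/1
…
k=3  a_k=1  p_k/q_k = 131/16
k=4  a_k=1  p_k/q_k = 221/27
…
k=8  a_k=2  p_k/q_k = 9053/1106
k=9  a_k=5  p_k/q_k = 48842/5967
fundamental: x₁=48842, y₁=5967  (since 2385540964 − 67·35605089 = 1)
(x_2, y_2) = (48842·48842 + 67·5967·5967, 48842·5967 + 5967·48842) = (4771081927, 582880428)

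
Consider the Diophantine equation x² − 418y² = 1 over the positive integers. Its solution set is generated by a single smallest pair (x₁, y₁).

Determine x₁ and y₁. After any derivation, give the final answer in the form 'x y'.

33857 1656

[20; 2,4,20,4,2,40] for √418; ℓ=6 ⇒ convergent index 5
a_0=20:  p_0=20·1+0=20,  q_0=20·0+1=1
…
a_4=4:  p_4=4·3721+184=15068,  q_4=4·182+9=737
a_5=2:  p_5=2·15068+3721=33857,  q_5=2·737+182=1656
→ (33857, 1656).  Check: 33857²=1146296449, 418·1656²=1146296448, difference 1.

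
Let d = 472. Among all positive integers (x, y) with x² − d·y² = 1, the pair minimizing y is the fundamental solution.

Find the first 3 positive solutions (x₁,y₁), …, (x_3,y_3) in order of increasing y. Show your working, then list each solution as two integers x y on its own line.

306917 14127
188396089777 8671632918
115643925371868101 5322943120573485

√472 = [21; 1,2,1,1,1,…,2,1,42, …], period ℓ=14 (even) → k=13
a_0=21:  p_0=21·1+0=21,  q_0=21·0+1=1
…
a_2=2:  p_2=2·22+21=65,  q_2=2·1+1=3
a_3=1:  p_3=1·65+22=87,  q_3=1·3+1=4
a_4=1:  p_4=1·87+65=152,  q_4=1·4+3=7
a_5=1:  p_5=1·152+87=239,  q_5=1·7+4=11
…
a_8=4:  p_8=4·5779+1108=24224,  q_8=4·266+51=1115
a_9=1:  p_9=1·24224+5779=30003,  q_9=1·1115+266=1381
a_10=1:  p_10=1·30003+24224=54227,  q_10=1·1381+1115=2496
a_11=1:  p_11=1·54227+30003=84230,  q_11=1·2496+1381=3877
a_12=2:  p_12=2·84230+54227=222687,  q_12=2·3877+2496=10250
a_13=1:  p_13=1·222687+84230=306917,  q_13=1·10250+3877=14127
fundamental: x₁=306917, y₁=14127  (since 94198044889 − 472·199572129 = 1)
(x_2, y_2) = (306917·306917 + 472·14127·14127, 306917·14127 + 14127·306917) = (188396089777, 8671632918)
(x_3, y_3) = (306917·188396089777 + 472·14127·8671632918, 306917·8671632918 + 14127·188396089777) = (115643925371868101, 5322943120573485)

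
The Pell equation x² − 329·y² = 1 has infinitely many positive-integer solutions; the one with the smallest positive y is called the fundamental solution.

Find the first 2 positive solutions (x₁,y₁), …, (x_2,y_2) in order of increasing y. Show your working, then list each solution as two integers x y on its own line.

2376415 131016
11294696504449 622696775280

d=329: √d = [18; 7,4,2,1,1,4,1,1,2,4,7,36] (ℓ=12, even), read p_11/q_11
i=0: a=18 ⇒ p=18, q=1
i=1: a=7 ⇒ p=127, q=7
i=2: a=4 ⇒ p=526, q=29
…
i=4: a=1 ⇒ p=1705, q=94
…
i=6: a=4 ⇒ p=13241, q=730
…
i=8: a=1 ⇒ p=29366, q=1619
i=9: a=2 ⇒ p=74857, q=4127
i=10: a=4 ⇒ p=328794, q=18127
i=11: a=7 ⇒ p=2376415, q=131016
fundamental: x₁=2376415, y₁=131016  (since 5647348252225 − 329·17165192256 = 1)
(x_2, y_2) = (2376415·2376415 + 329·131016·131016, 2376415·131016 + 131016·2376415) = (11294696504449, 622696775280)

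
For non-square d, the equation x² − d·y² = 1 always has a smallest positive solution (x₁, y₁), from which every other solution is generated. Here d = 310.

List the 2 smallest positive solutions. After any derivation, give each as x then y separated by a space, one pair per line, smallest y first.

848719 48204
1440647881921 81823301352

√310 → a₀=17, period (1,1,1,1,5,…,1,1,34); ℓ=16 even so k=15
i=0: a=17 ⇒ p=17, q=1
…
i=2: a=1 ⇒ p=35, q=2
i=3: a=1 ⇒ p=53, q=3
…
i=5: a=5 ⇒ p=493, q=28
…
i=7: a=1 ⇒ p=2060, q=117
i=8: a=2 ⇒ p=5687, q=323
…
i=14: a=1 ⇒ p=515017, q=29251
i=15: a=1 ⇒ p=848719, q=48204
fundamental: x₁=848719, y₁=48204  (since 720323940961 − 310·2323625616 = 1)
k=2:  x_2 = 848719·848719+310·48204·48204 = 1440647881921,  y_2 = 848719·48204+48204·848719 = 81823301352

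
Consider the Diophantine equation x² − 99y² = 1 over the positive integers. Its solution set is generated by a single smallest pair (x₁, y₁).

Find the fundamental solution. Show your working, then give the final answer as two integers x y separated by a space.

10 1

d=99: √d = [9; 1,18] (ℓ=2, even), read p_1/q_1
a_0=9:  p_0=9·1+0=9,  q_0=9·0+1=1
a_1=1:  p_1=1·9+1=10,  q_1=1·1+0=1
(x₁, y₁) = (10, 1);  10² − 99·1² = 1 ✓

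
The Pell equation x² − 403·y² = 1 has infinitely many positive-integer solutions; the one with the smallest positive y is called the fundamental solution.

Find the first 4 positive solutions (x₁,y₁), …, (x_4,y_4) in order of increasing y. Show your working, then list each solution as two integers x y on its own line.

669878 33369
897473069767 44706317964
1202394930058086974 59895557730143415
1610915821914004898868577 80245432842261314788776

[20; 13,2,1,3,1,3,1,2,13,40] for √403; ℓ=10 ⇒ convergent index 9
i=0: a=20 ⇒ p=20, q=1
i=1: a=13 ⇒ p=261, q=13
i=2: a=2 ⇒ p=542, q=27
i=3: a=1 ⇒ p=803, q=40
…
i=5: a=1 ⇒ p=3754, q=187
i=6: a=3 ⇒ p=14213, q=708
i=7: a=1 ⇒ p=17967, q=895
i=8: a=2 ⇒ p=50147, q=2498
i=9: a=13 ⇒ p=669878, q=33369
→ (669878, 33369).  Check: 669878²=448736534884, 403·33369²=448736534883, difference 1.
n=2: (669878,33369)∘(669878,33369) = (669878·669878+403·33369·33369, 669878·33369+33369·669878) = (897473069767,44706317964)
n=3: (897473069767,44706317964)∘(669878,33369) = (669878·897473069767+403·33369·44706317964, 669878·44706317964+33369·897473069767) = (1202394930058086974,59895557730143415)
n=4: (1202394930058086974,59895557730143415)∘(669878,33369) = (669878·1202394930058086974+403·33369·59895557730143415, 669878·59895557730143415+33369·1202394930058086974) = (1610915821914004898868577,80245432842261314788776)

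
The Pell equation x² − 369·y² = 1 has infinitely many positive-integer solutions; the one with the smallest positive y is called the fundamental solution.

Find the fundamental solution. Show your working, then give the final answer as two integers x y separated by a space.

8396801 437120

√369 → a₀=19, period (4,1,3,2,7,4,7,2,3,1,4,38); ℓ=12 even so k=11
i=0: a=19 ⇒ p=19, q=1
i=1: a=4 ⇒ p=77, q=4
i=2: a=1 ⇒ p=96, q=5
i=3: a=3 ⇒ p=365, q=19
…
i=5: a=7 ⇒ p=6147, q=320
…
i=9: a=3 ⇒ p=1364557, q=71036
i=10: a=1 ⇒ p=1758061, q=91521
i=11: a=4 ⇒ p=8396801, q=437120
→ (8396801, 437120).  Check: 8396801²=70506267033601, 369·437120²=70506267033600, difference 1.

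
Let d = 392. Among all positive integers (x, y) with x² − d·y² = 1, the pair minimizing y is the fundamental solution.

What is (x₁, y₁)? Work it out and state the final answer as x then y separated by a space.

√392 → a₀=19, period (1,3,1,38); ℓ=4 even so k=3
a_0=19:  p_0=19·1+0=19,  q_0=19·0+1=1
…
a_2=3:  p_2=3·20+19=79,  q_2=3·1+1=4
a_3=1:  p_3=1·79+20=99,  q_3=1·4+1=5
(x₁, y₁) = (99, 5);  99² − 392·5² = 1 ✓

99 5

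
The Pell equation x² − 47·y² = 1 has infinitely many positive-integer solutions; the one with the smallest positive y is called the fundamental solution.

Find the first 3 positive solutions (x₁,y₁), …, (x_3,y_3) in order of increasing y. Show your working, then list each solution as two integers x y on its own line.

48 7
4607 672
442224 64505

√47 → a₀=6, period (1,5,1,12); ℓ=4 even so k=3
a_0=6:  p_0=6·1+0=6,  q_0=6·0+1=1
a_1=1:  p_1=1·6+1=7,  q_1=1·1+0=1
a_2=5:  p_2=5·7+6=41,  q_2=5·1+1=6
a_3=1:  p_3=1·41+7=48,  q_3=1·6+1=7
→ (48, 7).  Check: 48²=2304, 47·7²=2303, difference 1.
(x_2, y_2) = (48·48 + 47·7·7, 48·7 + 7·48) = (4607, 672)
(x_3, y_3) = (48·4607 + 47·7·672, 48·672 + 7·4607) = (442224, 64505)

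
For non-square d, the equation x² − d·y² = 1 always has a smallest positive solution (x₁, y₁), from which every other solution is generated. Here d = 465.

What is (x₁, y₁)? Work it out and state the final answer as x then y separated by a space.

√465 → a₀=21, period (1,1,3,2,2,2,3,1,1,42); ℓ=10 even so k=9
k=0  a_k=21  p_k/q_k = 21/1
k=1  a_k=1  p_k/q_k = 22/1
k=2  a_k=1  p_k/q_k = 43/2
…
k=4  a_k=2  p_k/q_k = 345/16
k=5  a_k=2  p_k/q_k = 841/39
k=6  a_k=2  p_k/q_k = 2027/94
…
k=8  a_k=1  p_k/q_k = 8949/415
k=9  a_k=1  p_k/q_k = 15871/736
→ (15871, 736).  Check: 15871²=251888641, 465·736²=251888640, difference 1.

15871 736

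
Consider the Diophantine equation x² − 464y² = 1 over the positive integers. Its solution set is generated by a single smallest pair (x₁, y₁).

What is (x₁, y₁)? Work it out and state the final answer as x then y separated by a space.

d=464: √d = [21; 1,1,5,1,1,1,5,1,1,42] (ℓ=10, even), read p_9/q_9
step 0: (21, 1)  from 21·(1,0) + (0,1)
step 1: (22, 1)  from 1·(21,1) + (1,0)
step 2: (43, 2)  from 1·(22,1) + (21,1)
…
step 4: (280, 13)  from 1·(237,11) + (43,2)
step 5: (517, 24)  from 1·(280,13) + (237,11)
step 6: (797, 37)  from 1·(517,24) + (280,13)
step 7: (4502, 209)  from 5·(797,37) + (517,24)
step 8: (5299, 246)  from 1·(4502,209) + (797,37)
step 9: (9801, 455)  from 1·(5299,246) + (4502,209)
→ (9801, 455).  Check: 9801²=96059601, 464·455²=96059600, difference 1.

9801 455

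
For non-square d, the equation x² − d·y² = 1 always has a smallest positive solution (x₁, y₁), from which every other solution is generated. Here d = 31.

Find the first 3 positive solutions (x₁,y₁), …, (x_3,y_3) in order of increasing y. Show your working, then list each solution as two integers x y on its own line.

1520 273
4620799 829920
14047227440 2522956527

√31 = [5; 1,1,3,5,3,1,1,10, …], period ℓ=8 (even) → k=7
a_0=5:  p_0=5·1+0=5,  q_0=5·0+1=1
a_1=1:  p_1=1·5+1=6,  q_1=1·1+0=1
…
a_4=5:  p_4=5·39+11=206,  q_4=5·7+2=37
a_5=3:  p_5=3·206+39=657,  q_5=3·37+7=118
a_6=1:  p_6=1·657+206=863,  q_6=1·118+37=155
a_7=1:  p_7=1·863+657=1520,  q_7=1·155+118=273
→ (1520, 273).  Check: 1520²=2310400, 31·273²=2310399, difference 1.
(1520+273√31)^2 = 4620799 + 829920√31
(1520+273√31)^3 = 14047227440 + 2522956527√31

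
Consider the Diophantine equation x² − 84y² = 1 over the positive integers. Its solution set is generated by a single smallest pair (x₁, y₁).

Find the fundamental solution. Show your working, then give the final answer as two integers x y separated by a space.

d=84: √d = [9; 6,18] (ℓ=2, even), read p_1/q_1
k=0  a_k=9  p_k/q_k = 9/1
k=1  a_k=6  p_k/q_k = 55/6
→ (55, 6).  Check: 55²=3025, 84·6²=3024, difference 1.

55 6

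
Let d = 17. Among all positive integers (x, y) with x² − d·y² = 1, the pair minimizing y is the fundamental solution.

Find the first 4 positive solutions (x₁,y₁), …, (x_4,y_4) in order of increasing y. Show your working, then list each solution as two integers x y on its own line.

33 8
2177 528
143649 34840
9478657 2298912

[4; 8] for √17; ℓ=1 ⇒ convergent index 1
step 0: (4, 1)  from 4·(1,0) + (0,1)
step 1: (33, 8)  from 8·(4,1) + (1,0)
(x₁, y₁) = (33, 8);  33² − 17·8² = 1 ✓
(33+8√17)^2 = 2177 + 528√17
(33+8√17)^3 = 143649 + 34840√17
(33+8√17)^4 = 9478657 + 2298912√17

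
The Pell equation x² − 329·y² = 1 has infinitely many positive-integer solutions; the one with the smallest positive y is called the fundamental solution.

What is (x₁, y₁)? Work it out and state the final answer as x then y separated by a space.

√329 → a₀=18, period (7,4,2,1,1,4,1,1,2,4,7,36); ℓ=12 even so k=11
a_0=18:  p_0=18·1+0=18,  q_0=18·0+1=1
…
a_2=4:  p_2=4·127+18=526,  q_2=4·7+1=29
a_3=2:  p_3=2·526+127=1179,  q_3=2·29+7=65
a_4=1:  p_4=1·1179+526=1705,  q_4=1·65+29=94
a_5=1:  p_5=1·1705+1179=2884,  q_5=1·94+65=159
…
a_9=2:  p_9=2·29366+16125=74857,  q_9=2·1619+889=4127
a_10=4:  p_10=4·74857+29366=328794,  q_10=4·4127+1619=18127
a_11=7:  p_11=7·328794+74857=2376415,  q_11=7·18127+4127=131016
fundamental: x₁=2376415, y₁=131016  (since 5647348252225 − 329·17165192256 = 1)

2376415 131016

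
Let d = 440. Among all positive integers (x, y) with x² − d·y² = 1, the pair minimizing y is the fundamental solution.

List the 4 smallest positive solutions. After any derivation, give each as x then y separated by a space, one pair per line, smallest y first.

[20; 1,40] for √440; ℓ=2 ⇒ convergent index 1
a_0=20:  p_0=20·1+0=20,  q_0=20·0+1=1
a_1=1:  p_1=1·20+1=21,  q_1=1·1+0=1
(x₁, y₁) = (21, 1);  21² − 440·1² = 1 ✓
n=2: (21,1)∘(21,1) = (21·21+440·1·1, 21·1+1·21) = (881,42)
n=3: (881,42)∘(21,1) = (21·881+440·1·42, 21·42+1·881) = (36981,1763)
n=4: (36981,1763)∘(21,1) = (21·36981+440·1·1763, 21·1763+1·36981) = (1552321,74004)

21 1
881 42
36981 1763
1552321 74004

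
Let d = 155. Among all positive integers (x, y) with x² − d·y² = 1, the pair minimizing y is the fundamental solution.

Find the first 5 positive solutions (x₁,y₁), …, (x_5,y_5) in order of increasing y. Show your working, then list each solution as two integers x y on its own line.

249 20
124001 9960
61752249 4960060
30752496001 2470099920
15314681256249 1230104800100

√155 = [12; 2,4,2,24, …], period ℓ=4 (even) → k=3
a_0=12:  p_0=12·1+0=12,  q_0=12·0+1=1
a_1=2:  p_1=2·12+1=25,  q_1=2·1+0=2
a_2=4:  p_2=4·25+12=112,  q_2=4·2+1=9
a_3=2:  p_3=2·112+25=249,  q_3=2·9+2=20
→ (249, 20).  Check: 249²=62001, 155·20²=62000, difference 1.
n=2: (249,20)∘(249,20) = (249·249+155·20·20, 249·20+20·249) = (124001,9960)
n=3: (124001,9960)∘(249,20) = (249·124001+155·20·9960, 249·9960+20·124001) = (61752249,4960060)
n=4: (61752249,4960060)∘(249,20) = (249·61752249+155·20·4960060, 249·4960060+20·61752249) = (30752496001,2470099920)
n=5: (30752496001,2470099920)∘(249,20) = (249·30752496001+155·20·2470099920, 249·2470099920+20·30752496001) = (15314681256249,1230104800100)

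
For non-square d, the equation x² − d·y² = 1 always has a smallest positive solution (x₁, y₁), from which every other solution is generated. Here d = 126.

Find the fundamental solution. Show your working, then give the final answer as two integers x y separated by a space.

d=126: √d = [11; 4,2,4,22] (ℓ=4, even), read p_3/q_3
i=0: a=11 ⇒ p=11, q=1
…
i=2: a=2 ⇒ p=101, q=9
i=3: a=4 ⇒ p=449, q=40
(x₁, y₁) = (449, 40);  449² − 126·40² = 1 ✓

449 40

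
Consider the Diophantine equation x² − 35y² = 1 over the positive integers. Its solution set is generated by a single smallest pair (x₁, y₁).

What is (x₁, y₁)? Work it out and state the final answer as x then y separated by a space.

6 1

[5; 1,10] for √35; ℓ=2 ⇒ convergent index 1
a_0=5:  p_0=5·1+0=5,  q_0=5·0+1=1
a_1=1:  p_1=1·5+1=6,  q_1=1·1+0=1
fundamental: x₁=6, y₁=1  (since 36 − 35·1 = 1)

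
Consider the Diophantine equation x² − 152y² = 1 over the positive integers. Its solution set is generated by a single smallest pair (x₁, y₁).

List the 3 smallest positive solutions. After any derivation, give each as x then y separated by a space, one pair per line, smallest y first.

37 3
2737 222
202501 16425

√152 = [12; 3,24, …], period ℓ=2 (even) → k=1
i=0: a=12 ⇒ p=12, q=1
i=1: a=3 ⇒ p=37, q=3
(x₁, y₁) = (37, 3);  37² − 152·3² = 1 ✓
n=2: (37,3)∘(37,3) = (37·37+152·3·3, 37·3+3·37) = (2737,222)
n=3: (2737,222)∘(37,3) = (37·2737+152·3·222, 37·222+3·2737) = (202501,16425)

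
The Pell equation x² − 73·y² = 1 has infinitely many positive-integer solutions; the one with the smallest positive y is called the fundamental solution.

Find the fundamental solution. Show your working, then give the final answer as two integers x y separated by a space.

√73 → a₀=8, period (1,1,5,5,1,1,16); ℓ=7 odd so k=13
a_0=8:  p_0=8·1+0=8,  q_0=8·0+1=1
a_1=1:  p_1=1·8+1=9,  q_1=1·1+0=1
a_2=1:  p_2=1·9+8=17,  q_2=1·1+1=2
a_3=5:  p_3=5·17+9=94,  q_3=5·2+1=11
…
a_5=1:  p_5=1·487+94=581,  q_5=1·57+11=68
…
a_7=16:  p_7=16·1068+581=17669,  q_7=16·125+68=2068
a_8=1:  p_8=1·17669+1068=18737,  q_8=1·2068+125=2193
a_9=1:  p_9=1·18737+17669=36406,  q_9=1·2193+2068=4261
a_10=5:  p_10=5·36406+18737=200767,  q_10=5·4261+2193=23498
a_11=5:  p_11=5·200767+36406=1040241,  q_11=5·23498+4261=121751
a_12=1:  p_12=1·1040241+200767=1241008,  q_12=1·121751+23498=145249
a_13=1:  p_13=1·1241008+1040241=2281249,  q_13=1·145249+121751=267000
fundamental: x₁=2281249, y₁=267000  (since 5204097000001 − 73·71289000000 = 1)

2281249 267000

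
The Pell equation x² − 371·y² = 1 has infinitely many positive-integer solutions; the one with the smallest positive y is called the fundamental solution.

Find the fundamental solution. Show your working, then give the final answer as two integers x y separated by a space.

1695 88

√371 = [19; 3,1,4,1,3,38, …], period ℓ=6 (even) → k=5
step 0: (19, 1)  from 19·(1,0) + (0,1)
…
step 2: (77, 4)  from 1·(58,3) + (19,1)
step 3: (366, 19)  from 4·(77,4) + (58,3)
step 4: (443, 23)  from 1·(366,19) + (77,4)
step 5: (1695, 88)  from 3·(443,23) + (366,19)
→ (1695, 88).  Check: 1695²=2873025, 371·88²=2873024, difference 1.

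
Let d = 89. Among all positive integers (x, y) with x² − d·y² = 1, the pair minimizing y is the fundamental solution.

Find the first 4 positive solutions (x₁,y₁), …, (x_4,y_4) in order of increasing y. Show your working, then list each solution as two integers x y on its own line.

√89 = [9; 2,3,3,2,18, …], period ℓ=5 (odd) → k=9
step 0: (9, 1)  from 9·(1,0) + (0,1)
…
step 2: (66, 7)  from 3·(19,2) + (9,1)
…
step 4: (500, 53)  from 2·(217,23) + (66,7)
step 5: (9217, 977)  from 18·(500,53) + (217,23)
step 6: (18934, 2007)  from 2·(9217,977) + (500,53)
step 7: (66019, 6998)  from 3·(18934,2007) + (9217,977)
step 8: (216991, 23001)  from 3·(66019,6998) + (18934,2007)
step 9: (500001, 53000)  from 2·(216991,23001) + (66019,6998)
→ (500001, 53000).  Check: 500001²=250001000001, 89·53000²=250001000000, difference 1.
(500001+53000√89)^2 = 500002000001 + 53000106000√89
(500001+53000√89)^3 = 500003000004500001 + 53000212000159000√89
(500001+53000√89)^4 = 500004000010000008000001 + 53000318000530000212000√89

500001 53000
500002000001 53000106000
500003000004500001 53000212000159000
500004000010000008000001 53000318000530000212000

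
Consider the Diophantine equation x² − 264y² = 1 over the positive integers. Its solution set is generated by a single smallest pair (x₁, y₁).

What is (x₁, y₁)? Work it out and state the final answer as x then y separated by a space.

65 4

√264 → a₀=16, period (4,32); ℓ=2 even so k=1
step 0: (16, 1)  from 16·(1,0) + (0,1)
step 1: (65, 4)  from 4·(16,1) + (1,0)
fundamental: x₁=65, y₁=4  (since 4225 − 264·16 = 1)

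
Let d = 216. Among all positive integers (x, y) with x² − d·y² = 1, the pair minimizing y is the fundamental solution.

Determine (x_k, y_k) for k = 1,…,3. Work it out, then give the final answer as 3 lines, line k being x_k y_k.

485 33
470449 32010
456335045 31049667

√216 → a₀=14, period (1,2,3,2,1,28); ℓ=6 even so k=5
a_0=14:  p_0=14·1+0=14,  q_0=14·0+1=1
a_1=1:  p_1=1·14+1=15,  q_1=1·1+0=1
a_2=2:  p_2=2·15+14=44,  q_2=2·1+1=3
…
a_4=2:  p_4=2·147+44=338,  q_4=2·10+3=23
a_5=1:  p_5=1·338+147=485,  q_5=1·23+10=33
→ (485, 33).  Check: 485²=235225, 216·33²=235224, difference 1.
n=2: (485,33)∘(485,33) = (485·485+216·33·33, 485·33+33·485) = (470449,32010)
n=3: (470449,32010)∘(485,33) = (485·470449+216·33·32010, 485·32010+33·470449) = (456335045,31049667)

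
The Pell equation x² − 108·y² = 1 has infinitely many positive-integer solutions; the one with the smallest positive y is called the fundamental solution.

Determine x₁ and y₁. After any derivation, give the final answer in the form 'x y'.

1351 130

[10; 2,1,1,4,1,1,2,20] for √108; ℓ=8 ⇒ convergent index 7
i=0: a=10 ⇒ p=10, q=1
i=1: a=2 ⇒ p=21, q=2
i=2: a=1 ⇒ p=31, q=3
…
i=6: a=1 ⇒ p=530, q=51
i=7: a=2 ⇒ p=1351, q=130
(x₁, y₁) = (1351, 130);  1351² − 108·130² = 1 ✓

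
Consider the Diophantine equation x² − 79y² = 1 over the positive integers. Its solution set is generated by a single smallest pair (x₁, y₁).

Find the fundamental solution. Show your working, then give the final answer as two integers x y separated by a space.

80 9

√79 = [8; 1,7,1,16, …], period ℓ=4 (even) → k=3
i=0: a=8 ⇒ p=8, q=1
…
i=2: a=7 ⇒ p=71, q=8
i=3: a=1 ⇒ p=80, q=9
→ (80, 9).  Check: 80²=6400, 79·9²=6399, difference 1.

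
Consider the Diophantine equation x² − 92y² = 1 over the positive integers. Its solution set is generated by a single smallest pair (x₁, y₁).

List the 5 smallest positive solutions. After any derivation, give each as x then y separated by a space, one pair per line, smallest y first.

√92 = [9; 1,1,2,4,2,1,1,18, …], period ℓ=8 (even) → k=7
a_0=9:  p_0=9·1+0=9,  q_0=9·0+1=1
…
a_2=1:  p_2=1·10+9=19,  q_2=1·1+1=2
…
a_4=4:  p_4=4·48+19=211,  q_4=4·5+2=22
…
a_6=1:  p_6=1·470+211=681,  q_6=1·49+22=71
a_7=1:  p_7=1·681+470=1151,  q_7=1·71+49=120
→ (1151, 120).  Check: 1151²=1324801, 92·120²=1324800, difference 1.
k=2:  x_2 = 1151·1151+92·120·120 = 2649601,  y_2 = 1151·120+120·1151 = 276240
k=3:  x_3 = 1151·2649601+92·120·276240 = 6099380351,  y_3 = 1151·276240+120·2649601 = 635904360
k=4:  x_4 = 1151·6099380351+92·120·635904360 = 14040770918401,  y_4 = 1151·635904360+120·6099380351 = 1463851560480
k=5:  x_5 = 1151·14040770918401+92·120·1463851560480 = 32321848554778751,  y_5 = 1151·1463851560480+120·14040770918401 = 3369785656320600

1151 120
2649601 276240
6099380351 635904360
14040770918401 1463851560480
32321848554778751 3369785656320600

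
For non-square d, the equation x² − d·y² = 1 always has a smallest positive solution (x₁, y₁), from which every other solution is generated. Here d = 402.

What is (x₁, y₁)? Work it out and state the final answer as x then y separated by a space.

401 20

d=402: √d = [20; 20,40] (ℓ=2, even), read p_1/q_1
step 0: (20, 1)  from 20·(1,0) + (0,1)
step 1: (401, 20)  from 20·(20,1) + (1,0)
(x₁, y₁) = (401, 20);  401² − 402·20² = 1 ✓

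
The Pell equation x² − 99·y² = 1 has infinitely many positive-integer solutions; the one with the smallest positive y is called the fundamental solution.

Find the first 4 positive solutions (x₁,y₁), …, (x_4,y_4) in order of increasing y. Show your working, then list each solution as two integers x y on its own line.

10 1
199 20
3970 399
79201 7960

d=99: √d = [9; 1,18] (ℓ=2, even), read p_1/q_1
a_0=9:  p_0=9·1+0=9,  q_0=9·0+1=1
a_1=1:  p_1=1·9+1=10,  q_1=1·1+0=1
fundamental: x₁=10, y₁=1  (since 100 − 99·1 = 1)
n=2: (10,1)∘(10,1) = (10·10+99·1·1, 10·1+1·10) = (199,20)
n=3: (199,20)∘(10,1) = (10·199+99·1·20, 10·20+1·199) = (3970,399)
n=4: (3970,399)∘(10,1) = (10·3970+99·1·399, 10·399+1·3970) = (79201,7960)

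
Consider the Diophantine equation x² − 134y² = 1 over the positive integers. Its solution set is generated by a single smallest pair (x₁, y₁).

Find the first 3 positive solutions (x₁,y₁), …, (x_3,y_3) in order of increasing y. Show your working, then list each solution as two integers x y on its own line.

√134 → a₀=11, period (1,1,2,1,3,…,1,1,22); ℓ=14 even so k=13
a_0=11:  p_0=11·1+0=11,  q_0=11·0+1=1
…
a_3=2:  p_3=2·23+12=58,  q_3=2·2+1=5
a_4=1:  p_4=1·58+23=81,  q_4=1·5+2=7
…
a_6=1:  p_6=1·301+81=382,  q_6=1·26+7=33
…
a_8=1:  p_8=1·4121+382=4503,  q_8=1·356+33=389
a_9=3:  p_9=3·4503+4121=17630,  q_9=3·389+356=1523
…
a_12=1:  p_12=1·61896+22133=84029,  q_12=1·5347+1912=7259
a_13=1:  p_13=1·84029+61896=145925,  q_13=1·7259+5347=12606
fundamental: x₁=145925, y₁=12606  (since 21294105625 − 134·158911236 = 1)
n=2: (145925,12606)∘(145925,12606) = (145925·145925+134·12606·12606, 145925·12606+12606·145925) = (42588211249,3679061100)
n=3: (42588211249,3679061100)∘(145925,12606) = (145925·42588211249+134·12606·3679061100, 145925·3679061100+12606·42588211249) = (12429369452874725,1073733982022394)

145925 12606
42588211249 3679061100
12429369452874725 1073733982022394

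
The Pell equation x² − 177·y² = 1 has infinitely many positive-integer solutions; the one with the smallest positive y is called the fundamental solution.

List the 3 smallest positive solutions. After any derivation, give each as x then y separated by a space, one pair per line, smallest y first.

62423 4692
7793261857 585777432
972957569736599 73131969270780

d=177: √d = [13; 3,3,2,8,2,3,3,26] (ℓ=8, even), read p_7/q_7
i=0: a=13 ⇒ p=13, q=1
i=1: a=3 ⇒ p=40, q=3
i=2: a=3 ⇒ p=133, q=10
i=3: a=2 ⇒ p=306, q=23
i=4: a=8 ⇒ p=2581, q=194
…
i=6: a=3 ⇒ p=18985, q=1427
i=7: a=3 ⇒ p=62423, q=4692
→ (62423, 4692).  Check: 62423²=3896630929, 177·4692²=3896630928, difference 1.
(x_2, y_2) = (62423·62423 + 177·4692·4692, 62423·4692 + 4692·62423) = (7793261857, 585777432)
(x_3, y_3) = (62423·7793261857 + 177·4692·585777432, 62423·585777432 + 4692·7793261857) = (972957569736599, 73131969270780)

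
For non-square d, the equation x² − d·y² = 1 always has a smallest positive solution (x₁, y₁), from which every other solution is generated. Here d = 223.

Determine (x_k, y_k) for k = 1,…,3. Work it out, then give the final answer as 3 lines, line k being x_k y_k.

[14; 1,13,1,28] for √223; ℓ=4 ⇒ convergent index 3
k=0  a_k=14  p_k/q_k = 14/1
k=1  a_k=1  p_k/q_k = 15/1
k=2  a_k=13  p_k/q_k = 209/14
k=3  a_k=1  p_k/q_k = 224/15
→ (224, 15).  Check: 224²=50176, 223·15²=50175, difference 1.
(224+15√223)^2 = 100351 + 6720√223
(224+15√223)^3 = 44957024 + 3010545√223

224 15
100351 6720
44957024 3010545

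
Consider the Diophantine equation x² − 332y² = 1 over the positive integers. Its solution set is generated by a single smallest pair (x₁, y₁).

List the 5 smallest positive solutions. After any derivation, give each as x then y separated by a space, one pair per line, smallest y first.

13447 738
361643617 19847772
9726043422151 533785979430
261572211433685377 14355640110942648
7034723044571491106887 386080584609905595882

√332 → a₀=18, period (4,1,1,8,1,1,4,36); ℓ=8 even so k=7
k=0  a_k=18  p_k/q_k = 18/1
k=1  a_k=4  p_k/q_k = 73/4
k=2  a_k=1  p_k/q_k = 91/5
k=3  a_k=1  p_k/q_k = 164/9
…
k=6  a_k=1  p_k/q_k = 2970/163
k=7  a_k=4  p_k/q_k = 13447/738
(x₁, y₁) = (13447, 738);  13447² − 332·738² = 1 ✓
(13447+738√332)^2 = 361643617 + 19847772√332
(13447+738√332)^3 = 9726043422151 + 533785979430√332
(13447+738√332)^4 = 261572211433685377 + 14355640110942648√332
(13447+738√332)^5 = 7034723044571491106887 + 386080584609905595882√332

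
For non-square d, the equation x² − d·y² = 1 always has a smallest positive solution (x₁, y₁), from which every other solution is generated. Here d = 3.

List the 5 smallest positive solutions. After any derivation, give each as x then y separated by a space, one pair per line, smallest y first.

d=3: √d = [1; 1,2] (ℓ=2, even), read p_1/q_1
k=0  a_k=1  p_k/q_k = 1/1
k=1  a_k=1  p_k/q_k = 2/1
(x₁, y₁) = (2, 1);  2² − 3·1² = 1 ✓
k=2:  x_2 = 2·2+3·1·1 = 7,  y_2 = 2·1+1·2 = 4
k=3:  x_3 = 2·7+3·1·4 = 26,  y_3 = 2·4+1·7 = 15
k=4:  x_4 = 2·26+3·1·15 = 97,  y_4 = 2·15+1·26 = 56
k=5:  x_5 = 2·97+3·1·56 = 362,  y_5 = 2·56+1·97 = 209

2 1
7 4
26 15
97 56
362 209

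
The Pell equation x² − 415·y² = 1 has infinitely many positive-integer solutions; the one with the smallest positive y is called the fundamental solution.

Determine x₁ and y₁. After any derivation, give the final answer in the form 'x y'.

d=415: √d = [20; 2,1,2,4,6,…,1,2,40] (ℓ=16, even), read p_15/q_15
step 0: (20, 1)  from 20·(1,0) + (0,1)
…
step 10: (77473, 3803)  from 1·(43534,2137) + (33939,1666)
…
step 14: (6841255, 335824)  from 1·(4730294,232201) + (2110961,103623)
step 15: (18412804, 903849)  from 2·(6841255,335824) + (4730294,232201)
fundamental: x₁=18412804, y₁=903849  (since 339031351142416 − 415·816943014801 = 1)

18412804 903849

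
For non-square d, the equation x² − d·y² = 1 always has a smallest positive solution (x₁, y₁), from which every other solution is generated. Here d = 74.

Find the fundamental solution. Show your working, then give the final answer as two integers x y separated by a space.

3699 430

√74 → a₀=8, period (1,1,1,1,16); ℓ=5 odd so k=9
i=0: a=8 ⇒ p=8, q=1
…
i=3: a=1 ⇒ p=26, q=3
…
i=5: a=16 ⇒ p=714, q=83
…
i=7: a=1 ⇒ p=1471, q=171
i=8: a=1 ⇒ p=2228, q=259
i=9: a=1 ⇒ p=3699, q=430
(x₁, y₁) = (3699, 430);  3699² − 74·430² = 1 ✓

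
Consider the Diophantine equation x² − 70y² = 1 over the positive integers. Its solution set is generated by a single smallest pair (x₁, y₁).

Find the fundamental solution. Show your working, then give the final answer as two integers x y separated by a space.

√70 → a₀=8, period (2,1,2,1,2,16); ℓ=6 even so k=5
k=0  a_k=8  p_k/q_k = 8/1
…
k=4  a_k=1  p_k/q_k = 92/11
k=5  a_k=2  p_k/q_k = 251/30
(x₁, y₁) = (251, 30);  251² − 70·30² = 1 ✓

251 30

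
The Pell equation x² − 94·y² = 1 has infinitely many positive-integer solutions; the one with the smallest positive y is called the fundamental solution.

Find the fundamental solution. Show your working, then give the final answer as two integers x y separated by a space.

d=94: √d = [9; 1,2,3,1,1,…,2,1,18] (ℓ=16, even), read p_15/q_15
step 0: (9, 1)  from 9·(1,0) + (0,1)
step 1: (10, 1)  from 1·(9,1) + (1,0)
step 2: (29, 3)  from 2·(10,1) + (9,1)
step 3: (97, 10)  from 3·(29,3) + (10,1)
step 4: (126, 13)  from 1·(97,10) + (29,3)
…
step 6: (1241, 128)  from 5·(223,23) + (126,13)
step 7: (1464, 151)  from 1·(1241,128) + (223,23)
…
step 9: (14417, 1487)  from 1·(12953,1336) + (1464,151)
step 10: (85038, 8771)  from 5·(14417,1487) + (12953,1336)
…
step 13: (652934, 67345)  from 3·(184493,19029) + (99455,10258)
step 14: (1490361, 153719)  from 2·(652934,67345) + (184493,19029)
step 15: (2143295, 221064)  from 1·(1490361,153719) + (652934,67345)
(x₁, y₁) = (2143295, 221064);  2143295² − 94·221064² = 1 ✓

2143295 221064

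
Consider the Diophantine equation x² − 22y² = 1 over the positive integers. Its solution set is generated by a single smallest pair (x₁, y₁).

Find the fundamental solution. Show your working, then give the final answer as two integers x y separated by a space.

197 42

d=22: √d = [4; 1,2,4,2,1,8] (ℓ=6, even), read p_5/q_5
a_0=4:  p_0=4·1+0=4,  q_0=4·0+1=1
…
a_2=2:  p_2=2·5+4=14,  q_2=2·1+1=3
a_3=4:  p_3=4·14+5=61,  q_3=4·3+1=13
a_4=2:  p_4=2·61+14=136,  q_4=2·13+3=29
a_5=1:  p_5=1·136+61=197,  q_5=1·29+13=42
→ (197, 42).  Check: 197²=38809, 22·42²=38808, difference 1.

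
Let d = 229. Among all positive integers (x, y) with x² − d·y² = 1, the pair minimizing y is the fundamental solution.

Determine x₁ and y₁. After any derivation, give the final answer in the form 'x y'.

5848201 386460

d=229: √d = [15; 7,1,1,7,30] (ℓ=5, odd), read p_9/q_9
a_0=15:  p_0=15·1+0=15,  q_0=15·0+1=1
…
a_2=1:  p_2=1·106+15=121,  q_2=1·7+1=8
…
a_5=30:  p_5=30·1710+227=51527,  q_5=30·113+15=3405
a_6=7:  p_6=7·51527+1710=362399,  q_6=7·3405+113=23948
…
a_8=1:  p_8=1·413926+362399=776325,  q_8=1·27353+23948=51301
a_9=7:  p_9=7·776325+413926=5848201,  q_9=7·51301+27353=386460
fundamental: x₁=5848201, y₁=386460  (since 34201454936401 − 229·149351331600 = 1)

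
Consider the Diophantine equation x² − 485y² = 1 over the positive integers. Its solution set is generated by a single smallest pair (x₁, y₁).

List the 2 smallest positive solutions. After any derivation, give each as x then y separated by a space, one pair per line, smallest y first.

969 44
1877921 85272

√485 = [22; 44, …], period ℓ=1 (odd) → k=1
a_0=22:  p_0=22·1+0=22,  q_0=22·0+1=1
a_1=44:  p_1=44·22+1=969,  q_1=44·1+0=44
fundamental: x₁=969, y₁=44  (since 938961 − 485·1936 = 1)
(x_2, y_2) = (969·969 + 485·44·44, 969·44 + 44·969) = (1877921, 85272)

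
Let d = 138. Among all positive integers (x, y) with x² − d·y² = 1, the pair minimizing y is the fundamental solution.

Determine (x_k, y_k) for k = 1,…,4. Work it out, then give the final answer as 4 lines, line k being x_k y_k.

47 4
4417 376
415151 35340
39019777 3321584

√138 = [11; 1,2,1,22, …], period ℓ=4 (even) → k=3
k=0  a_k=11  p_k/q_k = 11/1
…
k=2  a_k=2  p_k/q_k = 35/3
k=3  a_k=1  p_k/q_k = 47/4
→ (47, 4).  Check: 47²=2209, 138·4²=2208, difference 1.
(x_2, y_2) = (47·47 + 138·4·4, 47·4 + 4·47) = (4417, 376)
(x_3, y_3) = (47·4417 + 138·4·376, 47·376 + 4·4417) = (415151, 35340)
(x_4, y_4) = (47·415151 + 138·4·35340, 47·35340 + 4·415151) = (39019777, 3321584)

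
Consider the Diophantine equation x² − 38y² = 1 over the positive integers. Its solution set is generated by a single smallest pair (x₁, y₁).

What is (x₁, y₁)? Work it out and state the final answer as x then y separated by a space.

d=38: √d = [6; 6,12] (ℓ=2, even), read p_1/q_1
step 0: (6, 1)  from 6·(1,0) + (0,1)
step 1: (37, 6)  from 6·(6,1) + (1,0)
→ (37, 6).  Check: 37²=1369, 38·6²=1368, difference 1.

37 6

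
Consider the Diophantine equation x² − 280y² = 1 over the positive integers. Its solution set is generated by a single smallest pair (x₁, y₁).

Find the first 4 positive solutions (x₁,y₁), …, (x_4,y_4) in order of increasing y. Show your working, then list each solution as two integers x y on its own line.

251 15
126001 7530
63252251 3780045
31752504001 1897575060

√280 = [16; 1,2,1,2,1,32, …], period ℓ=6 (even) → k=5
k=0  a_k=16  p_k/q_k = 16/1
…
k=4  a_k=2  p_k/q_k = 184/11
k=5  a_k=1  p_k/q_k = 251/15
fundamental: x₁=251, y₁=15  (since 63001 − 280·225 = 1)
n=2: (251,15)∘(251,15) = (251·251+280·15·15, 251·15+15·251) = (126001,7530)
n=3: (126001,7530)∘(251,15) = (251·126001+280·15·7530, 251·7530+15·126001) = (63252251,3780045)
n=4: (63252251,3780045)∘(251,15) = (251·63252251+280·15·3780045, 251·3780045+15·63252251) = (31752504001,1897575060)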